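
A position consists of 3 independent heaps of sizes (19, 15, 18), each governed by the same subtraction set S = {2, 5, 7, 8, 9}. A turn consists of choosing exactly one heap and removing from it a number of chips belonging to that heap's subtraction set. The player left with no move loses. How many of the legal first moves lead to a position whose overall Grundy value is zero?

3

All heaps use S = {2, 5, 7, 8, 9}:
n :  0  1  2  3  4  5  6  7  8  9 10 11 12 13 14 15 16 17 18 19
G :  0  0  1  1  0  2  1  3  2  2  3  3  4  4  0  0  1  1  0  2
Heap A: G(19) = 2.
Heap B: G(15) = 0.
Heap C: G(18) = 0.
Combined Grundy value = 2 ⊕ 0 ⊕ 0 = 2.
A winning move leaves total XOR = 0, i.e. changes one component's Grundy value g to g ⊕ X where X is the current total.
Heap A: need g' = 2⊕2 = 0. Options: 19−2→G=1, 19−5→G=0, 19−7→G=4, 19−8→G=3, 19−9→G=3. Hits: 1.
Heap B: need g' = 0⊕2 = 2. Options: 15−2→G=4, 15−5→G=3, 15−7→G=2, 15−8→G=3, 15−9→G=1. Hits: 1.
Heap C: need g' = 0⊕2 = 2. Options: 18−2→G=1, 18−5→G=4, 18−7→G=3, 18−8→G=3, 18−9→G=2. Hits: 1.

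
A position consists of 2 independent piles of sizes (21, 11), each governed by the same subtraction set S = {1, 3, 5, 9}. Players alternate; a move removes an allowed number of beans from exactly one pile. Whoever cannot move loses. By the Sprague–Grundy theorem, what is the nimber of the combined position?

0

All piles use S = {1, 3, 5, 9}:
G(0) = 0
G(1) = mex{0} = 1
G(2) = mex{1} = 0
G(3) = mex{0,0} = 1
G(4) = mex{1,1} = 0
G(5) = mex{0,0,0} = 1
G(6) = mex{1,1,1} = 0
G(7) = mex{0,0,0} = 1
G(8) = mex{1,1,1} = 0
G(9) = mex{0,0,0,0} = 1
G(10) = mex{1,1,1,1} = 0
G(11) = mex{0,0,0,0} = 1
G(12) = mex{1,1,1,1} = 0
G(13) = mex{0,0,0,0} = 1
G(14) = mex{1,1,1,1} = 0
G(15) = mex{0,0,0,0} = 1
G(16) = mex{1,1,1,1} = 0
G(17) = mex{0,0,0,0} = 1
G(18) = mex{1,1,1,1} = 0
G(19) = mex{0,0,0,0} = 1
G(20) = mex{1,1,1,1} = 0
G(21) = mex{0,0,0,0} = 1
Pile A: G(21) = 1.
Pile B: G(11) = 1.
Combined Grundy value = 1 ⊕ 1 = 0.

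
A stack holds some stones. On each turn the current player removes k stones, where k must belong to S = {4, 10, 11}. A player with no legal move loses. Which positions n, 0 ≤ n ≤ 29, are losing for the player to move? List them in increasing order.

0, 1, 2, 3, 8, 9, 15, 16, 17, 22, 23, 24, 29

n :  0  1  2  3  4  5  6  7  8  9 10 11 12 13 14 15 16 17 18 19 20 21 22 23 24 25 26 27 28 29
G :  0  0  0  0  1  1  1  1  0  0  2  2  1  1  3  0  0  0  2  1  1  1  0  0  0  2  1  1  1  0
P-positions are exactly the n with G(n) = 0.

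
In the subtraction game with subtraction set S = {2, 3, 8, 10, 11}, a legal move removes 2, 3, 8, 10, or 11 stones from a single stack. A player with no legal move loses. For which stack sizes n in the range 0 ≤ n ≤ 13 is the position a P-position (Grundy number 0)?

n :  0  1  2  3  4  5  6  7  8  9 10 11 12 13
G :  0  0  1  1  2  0  0  1  1  2  2  3  3  4
P-positions are exactly the n with G(n) = 0.

0, 1, 5, 6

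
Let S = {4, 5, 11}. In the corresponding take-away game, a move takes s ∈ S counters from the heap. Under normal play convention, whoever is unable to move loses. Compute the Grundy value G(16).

0

G(0) = 0
G(1) = mex{} = 0
G(2) = mex{} = 0
G(3) = mex{} = 0
G(4) = mex{0} = 1
G(5) = mex{0,0} = 1
G(6) = mex{0,0} = 1
G(7) = mex{0,0} = 1
G(8) = mex{1,0} = 2
G(9) = mex{1,1} = 0
G(10) = mex{1,1} = 0
G(11) = mex{1,1,0} = 2
G(12) = mex{2,1,0} = 3
G(13) = mex{0,2,0} = 1
G(14) = mex{0,0,0} = 1
G(15) = mex{2,0,1} = 3
G(16) = mex{3,2,1} = 0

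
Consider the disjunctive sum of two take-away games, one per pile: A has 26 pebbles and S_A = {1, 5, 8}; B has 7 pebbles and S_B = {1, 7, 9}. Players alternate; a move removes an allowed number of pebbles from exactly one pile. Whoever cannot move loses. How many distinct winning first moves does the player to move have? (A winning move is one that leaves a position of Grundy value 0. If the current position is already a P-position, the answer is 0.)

Pile A, S = {1, 5, 8}:
n :  0  1  2  3  4  5  6  7  8  9 10 11 12 13 14 15 16 17 18 19 20 21 22 23 24 25 26
G :  0  1  0  1  0  1  0  1  2  3  2  3  2  0  1  0  1  0  1  0  1  2  3  2  3  2  0
G_A(26) = 0.
Pile B, S = {1, 7, 9}:
n : 0 1 2 3 4 5 6 7
G : 0 1 0 1 0 1 0 1
G_B(7) = 1.
Combined Grundy value = 0 ⊕ 1 = 1.
A winning move leaves total XOR = 0, i.e. changes one component's Grundy value g to g ⊕ X where X is the current total.
Pile A: need g' = 0⊕1 = 1. Options: 26−1→G=2, 26−5→G=2, 26−8→G=1. Hits: 1.
Pile B: need g' = 1⊕1 = 0. Options: 7−1→G=0, 7−7→G=0. Hits: 2.

3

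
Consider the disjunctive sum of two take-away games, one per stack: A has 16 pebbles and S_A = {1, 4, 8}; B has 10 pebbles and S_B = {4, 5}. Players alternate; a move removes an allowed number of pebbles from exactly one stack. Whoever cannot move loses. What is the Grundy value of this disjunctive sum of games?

2

Stack A, S = {1, 4, 8}:
G(0) = 0
G(1) = mex{0} = 1
G(2) = mex{1} = 0
G(3) = mex{0} = 1
G(4) = mex{1,0} = 2
G(5) = mex{2,1} = 0
G(6) = mex{0,0} = 1
G(7) = mex{1,1} = 0
G(8) = mex{0,2,0} = 1
G(9) = mex{1,0,1} = 2
G(10) = mex{2,1,0} = 3
G(11) = mex{3,0,1} = 2
G(12) = mex{2,1,2} = 0
G(13) = mex{0,2,0} = 1
G(14) = mex{1,3,1} = 0
G(15) = mex{0,2,0} = 1
G(16) = mex{1,0,1} = 2
G_A(16) = 2.
Stack B, S = {4, 5}:
n :  0  1  2  3  4  5  6  7  8  9 10
G :  0  0  0  0  1  1  1  1  2  0  0
G_B(10) = 0.
Combined Grundy value = 2 ⊕ 0 = 2.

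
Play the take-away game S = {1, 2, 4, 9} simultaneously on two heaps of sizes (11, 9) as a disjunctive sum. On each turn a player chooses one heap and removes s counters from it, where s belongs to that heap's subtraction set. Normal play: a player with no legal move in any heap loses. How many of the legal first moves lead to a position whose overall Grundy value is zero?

All heaps use S = {1, 2, 4, 9}:
G(0) = 0
G(1) = mex{0} = 1
G(2) = mex{1,0} = 2
G(3) = mex{2,1} = 0
G(4) = mex{0,2,0} = 1
G(5) = mex{1,0,1} = 2
G(6) = mex{2,1,2} = 0
G(7) = mex{0,2,0} = 1
G(8) = mex{1,0,1} = 2
G(9) = mex{2,1,2,0} = 3
G(10) = mex{3,2,0,1} = 4
G(11) = mex{4,3,1,2} = 0
Heap A: G(11) = 0.
Heap B: G(9) = 3.
Combined Grundy value = 0 ⊕ 3 = 3.
A winning move leaves total XOR = 0, i.e. changes one component's Grundy value g to g ⊕ X where X is the current total.
Heap A: need g' = 0⊕3 = 3. Options: 11−1→G=4, 11−2→G=3, 11−4→G=1, 11−9→G=2. Hits: 1.
Heap B: need g' = 3⊕3 = 0. Options: 9−1→G=2, 9−2→G=1, 9−4→G=2, 9−9→G=0. Hits: 1.

2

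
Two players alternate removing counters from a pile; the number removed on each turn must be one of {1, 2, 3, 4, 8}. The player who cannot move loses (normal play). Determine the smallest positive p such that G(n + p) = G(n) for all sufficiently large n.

5

n :  0  1  2  3  4  5  6  7  8  9 10 11 12 13 14
G :  0  1  2  3  4  0  1  2  3  4  0  1  2  3  4
G(n+5) = G(n) holds for n = 0,…,7 (a full window of length max(S) = 8), so the sequence is purely periodic with period 5.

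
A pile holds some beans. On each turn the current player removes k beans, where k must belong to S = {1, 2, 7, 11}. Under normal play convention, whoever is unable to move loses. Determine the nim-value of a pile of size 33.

0

n :  0  1  2  3  4  5  6  7  8  9 10 11 12 13 14 15 16 17 18 19 20 21 22 23 24 25 26 27 28 29 30 31 32 33
G :  0  1  2  0  1  2  0  1  2  0  1  2  0  1  2  0  1  2  0  1  2  0  1  2  0  1  2  0  1  2  0  1  2  0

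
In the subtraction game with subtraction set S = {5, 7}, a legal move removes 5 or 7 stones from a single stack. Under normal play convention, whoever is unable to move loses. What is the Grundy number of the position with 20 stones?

G(0) = 0
G(1) = mex{} = 0
G(2) = mex{} = 0
G(3) = mex{} = 0
G(4) = mex{} = 0
G(5) = mex{0} = 1
G(6) = mex{0} = 1
G(7) = mex{0,0} = 1
G(8) = mex{0,0} = 1
G(9) = mex{0,0} = 1
G(10) = mex{1,0} = 2
G(11) = mex{1,0} = 2
G(12) = mex{1,1} = 0
G(13) = mex{1,1} = 0
G(14) = mex{1,1} = 0
G(15) = mex{2,1} = 0
G(16) = mex{2,1} = 0
G(17) = mex{0,2} = 1
G(18) = mex{0,2} = 1
G(19) = mex{0,0} = 1
G(20) = mex{0,0} = 1

1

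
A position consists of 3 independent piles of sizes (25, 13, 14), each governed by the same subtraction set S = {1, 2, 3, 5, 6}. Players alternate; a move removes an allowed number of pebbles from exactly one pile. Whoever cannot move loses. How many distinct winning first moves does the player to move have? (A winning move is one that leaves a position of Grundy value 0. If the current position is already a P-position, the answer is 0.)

6

All piles use S = {1, 2, 3, 5, 6}:
n :  0  1  2  3  4  5  6  7  8  9 10 11 12 13 14 15 16 17 18 19 20 21 22 23 24 25
G :  0  1  2  3  0  1  2  3  0  1  2  3  0  1  2  3  0  1  2  3  0  1  2  3  0  1
Pile A: G(25) = 1.
Pile B: G(13) = 1.
Pile C: G(14) = 2.
Combined Grundy value = 1 ⊕ 1 ⊕ 2 = 2.
A winning move leaves total XOR = 0, i.e. changes one component's Grundy value g to g ⊕ X where X is the current total.
Pile A: need g' = 1⊕2 = 3. Options: 25−1→G=0, 25−2→G=3, 25−3→G=2, 25−5→G=0, 25−6→G=3. Hits: 2.
Pile B: need g' = 1⊕2 = 3. Options: 13−1→G=0, 13−2→G=3, 13−3→G=2, 13−5→G=0, 13−6→G=3. Hits: 2.
Pile C: need g' = 2⊕2 = 0. Options: 14−1→G=1, 14−2→G=0, 14−3→G=3, 14−5→G=1, 14−6→G=0. Hits: 2.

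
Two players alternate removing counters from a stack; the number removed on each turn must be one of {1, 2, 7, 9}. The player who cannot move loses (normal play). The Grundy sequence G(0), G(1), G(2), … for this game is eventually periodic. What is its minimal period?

n :  0  1  2  3  4  5  6  7  8  9 10 11 12 13 14 15 16 17 18 19 20 21 22 23
G :  0  1  2  0  1  2  0  1  2  3  4  0  1  2  0  1  2  0  1  2  3  4  0  1
G(n+11) = G(n) holds for n = 0,…,8 (a full window of length max(S) = 9), so the sequence is purely periodic with period 11.

11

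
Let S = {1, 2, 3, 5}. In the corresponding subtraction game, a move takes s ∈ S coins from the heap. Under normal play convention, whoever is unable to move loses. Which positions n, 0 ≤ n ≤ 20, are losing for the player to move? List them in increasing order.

G(0) = 0
G(1) = mex{0} = 1
G(2) = mex{1,0} = 2
G(3) = mex{2,1,0} = 3
G(4) = mex{3,2,1} = 0
G(5) = mex{0,3,2,0} = 1
G(6) = mex{1,0,3,1} = 2
G(7) = mex{2,1,0,2} = 3
G(8) = mex{3,2,1,3} = 0
G(9) = mex{0,3,2,0} = 1
G(10) = mex{1,0,3,1} = 2
G(11) = mex{2,1,0,2} = 3
G(12) = mex{3,2,1,3} = 0
G(13) = mex{0,3,2,0} = 1
G(14) = mex{1,0,3,1} = 2
G(15) = mex{2,1,0,2} = 3
G(16) = mex{3,2,1,3} = 0
G(17) = mex{0,3,2,0} = 1
G(18) = mex{1,0,3,1} = 2
G(19) = mex{2,1,0,2} = 3
G(20) = mex{3,2,1,3} = 0
P-positions are exactly the n with G(n) = 0.

0, 4, 8, 12, 16, 20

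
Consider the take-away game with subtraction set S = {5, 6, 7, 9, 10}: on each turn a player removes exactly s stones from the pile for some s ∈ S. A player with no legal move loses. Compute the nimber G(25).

n :  0  1  2  3  4  5  6  7  8  9 10 11 12 13 14 15 16 17 18 19 20 21 22 23 24 25
G :  0  0  0  0  0  1  1  1  1  1  2  2  2  2  2  0  0  0  0  0  1  1  1  1  1  2

2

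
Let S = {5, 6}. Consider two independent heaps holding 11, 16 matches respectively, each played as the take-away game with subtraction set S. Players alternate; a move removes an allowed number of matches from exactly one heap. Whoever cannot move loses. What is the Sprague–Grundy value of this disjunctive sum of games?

1

All heaps use S = {5, 6}:
n :  0  1  2  3  4  5  6  7  8  9 10 11 12 13 14 15 16
G :  0  0  0  0  0  1  1  1  1  1  2  0  0  0  0  0  1
Heap A: G(11) = 0.
Heap B: G(16) = 1.
Combined Grundy value = 0 ⊕ 1 = 1.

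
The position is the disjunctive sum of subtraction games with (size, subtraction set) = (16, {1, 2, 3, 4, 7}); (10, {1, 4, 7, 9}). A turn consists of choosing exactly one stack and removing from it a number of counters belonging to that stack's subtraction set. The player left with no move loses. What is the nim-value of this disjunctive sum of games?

1

Stack A, S = {1, 2, 3, 4, 7}:
n :  0  1  2  3  4  5  6  7  8  9 10 11 12 13 14 15 16
G :  0  1  2  3  4  0  1  2  3  4  0  1  2  3  4  0  1
G_A(16) = 1.
Stack B, S = {1, 4, 7, 9}:
G(0) = 0
G(1) = mex{0} = 1
G(2) = mex{1} = 0
G(3) = mex{0} = 1
G(4) = mex{1,0} = 2
G(5) = mex{2,1} = 0
G(6) = mex{0,0} = 1
G(7) = mex{1,1,0} = 2
G(8) = mex{2,2,1} = 0
G(9) = mex{0,0,0,0} = 1
G(10) = mex{1,1,1,1} = 0
G_B(10) = 0.
Combined Grundy value = 1 ⊕ 0 = 1.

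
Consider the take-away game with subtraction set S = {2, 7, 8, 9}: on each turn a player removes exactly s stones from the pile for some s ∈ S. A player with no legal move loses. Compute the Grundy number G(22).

G(0) = 0
G(1) = mex{} = 0
G(2) = mex{0} = 1
G(3) = mex{0} = 1
G(4) = mex{1} = 0
G(5) = mex{1} = 0
G(6) = mex{0} = 1
G(7) = mex{0,0} = 1
G(8) = mex{1,0,0} = 2
G(9) = mex{1,1,0,0} = 2
G(10) = mex{2,1,1,0} = 3
G(11) = mex{2,0,1,1} = 3
G(12) = mex{3,0,0,1} = 2
G(13) = mex{3,1,0,0} = 2
G(14) = mex{2,1,1,0} = 3
G(15) = mex{2,2,1,1} = 0
G(16) = mex{3,2,2,1} = 0
G(17) = mex{0,3,2,2} = 1
G(18) = mex{0,3,3,2} = 1
G(19) = mex{1,2,3,3} = 0
G(20) = mex{1,2,2,3} = 0
G(21) = mex{0,3,2,2} = 1
G(22) = mex{0,0,3,2} = 1

1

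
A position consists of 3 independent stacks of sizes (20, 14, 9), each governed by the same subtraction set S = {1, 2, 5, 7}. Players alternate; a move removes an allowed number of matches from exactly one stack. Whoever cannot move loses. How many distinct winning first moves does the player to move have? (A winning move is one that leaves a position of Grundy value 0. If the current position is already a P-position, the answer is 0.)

0

All stacks use S = {1, 2, 5, 7}:
G(0) = 0
G(1) = mex{0} = 1
G(2) = mex{1,0} = 2
G(3) = mex{2,1} = 0
G(4) = mex{0,2} = 1
G(5) = mex{1,0,0} = 2
G(6) = mex{2,1,1} = 0
G(7) = mex{0,2,2,0} = 1
G(8) = mex{1,0,0,1} = 2
G(9) = mex{2,1,1,2} = 0
G(10) = mex{0,2,2,0} = 1
G(11) = mex{1,0,0,1} = 2
G(12) = mex{2,1,1,2} = 0
G(13) = mex{0,2,2,0} = 1
G(14) = mex{1,0,0,1} = 2
G(15) = mex{2,1,1,2} = 0
G(16) = mex{0,2,2,0} = 1
G(17) = mex{1,0,0,1} = 2
G(18) = mex{2,1,1,2} = 0
G(19) = mex{0,2,2,0} = 1
G(20) = mex{1,0,0,1} = 2
Stack A: G(20) = 2.
Stack B: G(14) = 2.
Stack C: G(9) = 0.
Combined Grundy value = 2 ⊕ 2 ⊕ 0 = 0.
A winning move leaves total XOR = 0, i.e. changes one component's Grundy value g to g ⊕ X where X is the current total.
Stack A: target g' = 2⊕0 = 2, but every legal move changes the Grundy value (mex property), so 0 moves.
Stack B: target g' = 2⊕0 = 2, but every legal move changes the Grundy value (mex property), so 0 moves.
Stack C: target g' = 0⊕0 = 0, but every legal move changes the Grundy value (mex property), so 0 moves.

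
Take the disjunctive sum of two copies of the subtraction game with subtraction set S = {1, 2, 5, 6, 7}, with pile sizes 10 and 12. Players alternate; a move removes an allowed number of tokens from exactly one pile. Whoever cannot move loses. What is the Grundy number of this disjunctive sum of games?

5

All piles use S = {1, 2, 5, 6, 7}:
n :  0  1  2  3  4  5  6  7  8  9 10 11 12
G :  0  1  2  0  1  2  3  4  5  3  4  0  1
Pile A: G(10) = 4.
Pile B: G(12) = 1.
Combined Grundy value = 4 ⊕ 1 = 5.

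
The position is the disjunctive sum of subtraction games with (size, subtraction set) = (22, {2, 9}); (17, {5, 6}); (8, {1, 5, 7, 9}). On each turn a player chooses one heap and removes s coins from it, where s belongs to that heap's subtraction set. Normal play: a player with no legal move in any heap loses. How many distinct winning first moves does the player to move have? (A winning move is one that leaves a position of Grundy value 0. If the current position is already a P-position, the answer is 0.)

6

Heap A, S = {2, 9}:
n :  0  1  2  3  4  5  6  7  8  9 10 11 12 13 14 15 16 17 18 19 20 21 22
G :  0  0  1  1  0  0  1  1  0  2  1  0  0  1  1  0  0  1  1  0  2  1  0
G_A(22) = 0.
Heap B, S = {5, 6}:
G(0) = 0
G(1) = mex{} = 0
G(2) = mex{} = 0
G(3) = mex{} = 0
G(4) = mex{} = 0
G(5) = mex{0} = 1
G(6) = mex{0,0} = 1
G(7) = mex{0,0} = 1
G(8) = mex{0,0} = 1
G(9) = mex{0,0} = 1
G(10) = mex{1,0} = 2
G(11) = mex{1,1} = 0
G(12) = mex{1,1} = 0
G(13) = mex{1,1} = 0
G(14) = mex{1,1} = 0
G(15) = mex{2,1} = 0
G(16) = mex{0,2} = 1
G(17) = mex{0,0} = 1
G_B(17) = 1.
Heap C, S = {1, 5, 7, 9}:
n : 0 1 2 3 4 5 6 7 8
G : 0 1 0 1 0 1 0 1 0
G_C(8) = 0.
Combined Grundy value = 0 ⊕ 1 ⊕ 0 = 1.
A winning move leaves total XOR = 0, i.e. changes one component's Grundy value g to g ⊕ X where X is the current total.
Heap A: need g' = 0⊕1 = 1. Options: 22−2→G=2, 22−9→G=1. Hits: 1.
Heap B: need g' = 1⊕1 = 0. Options: 17−5→G=0, 17−6→G=0. Hits: 2.
Heap C: need g' = 0⊕1 = 1. Options: 8−1→G=1, 8−5→G=1, 8−7→G=1. Hits: 3.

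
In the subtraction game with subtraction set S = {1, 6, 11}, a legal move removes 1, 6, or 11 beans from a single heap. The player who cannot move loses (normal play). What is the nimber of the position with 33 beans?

n :  0  1  2  3  4  5  6  7  8  9 10 11 12 13 14 15 16 17 18 19 20 21 22 23 24 25 26 27 28 29 30 31 32 33
G :  0  1  0  1  0  1  2  0  1  0  1  2  0  1  0  1  0  1  2  0  1  0  1  2  0  1  0  1  0  1  2  0  1  0

0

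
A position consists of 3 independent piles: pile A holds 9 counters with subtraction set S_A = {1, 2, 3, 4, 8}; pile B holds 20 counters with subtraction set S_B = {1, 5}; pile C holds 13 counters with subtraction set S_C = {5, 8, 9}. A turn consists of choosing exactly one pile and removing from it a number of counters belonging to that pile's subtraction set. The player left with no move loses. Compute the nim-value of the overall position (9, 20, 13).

Pile A, S = {1, 2, 3, 4, 8}:
G(0) = 0
G(1) = mex{0} = 1
G(2) = mex{1,0} = 2
G(3) = mex{2,1,0} = 3
G(4) = mex{3,2,1,0} = 4
G(5) = mex{4,3,2,1} = 0
G(6) = mex{0,4,3,2} = 1
G(7) = mex{1,0,4,3} = 2
G(8) = mex{2,1,0,4,0} = 3
G(9) = mex{3,2,1,0,1} = 4
G_A(9) = 4.
Pile B, S = {1, 5}:
n :  0  1  2  3  4  5  6  7  8  9 10 11 12 13 14 15 16 17 18 19 20
G :  0  1  0  1  0  1  0  1  0  1  0  1  0  1  0  1  0  1  0  1  0
G_B(20) = 0.
Pile C, S = {5, 8, 9}:
G(0) = 0
G(1) = mex{} = 0
G(2) = mex{} = 0
G(3) = mex{} = 0
G(4) = mex{} = 0
G(5) = mex{0} = 1
G(6) = mex{0} = 1
G(7) = mex{0} = 1
G(8) = mex{0,0} = 1
G(9) = mex{0,0,0} = 1
G(10) = mex{1,0,0} = 2
G(11) = mex{1,0,0} = 2
G(12) = mex{1,0,0} = 2
G(13) = mex{1,1,0} = 2
G_C(13) = 2.
Combined Grundy value = 4 ⊕ 0 ⊕ 2 = 6.

6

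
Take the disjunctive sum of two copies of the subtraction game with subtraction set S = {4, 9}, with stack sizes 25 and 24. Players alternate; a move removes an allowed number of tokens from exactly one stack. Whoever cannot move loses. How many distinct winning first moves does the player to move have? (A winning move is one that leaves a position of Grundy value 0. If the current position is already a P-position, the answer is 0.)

1

All stacks use S = {4, 9}:
G(0) = 0
G(1) = mex{} = 0
G(2) = mex{} = 0
G(3) = mex{} = 0
G(4) = mex{0} = 1
G(5) = mex{0} = 1
G(6) = mex{0} = 1
G(7) = mex{0} = 1
G(8) = mex{1} = 0
G(9) = mex{1,0} = 2
G(10) = mex{1,0} = 2
G(11) = mex{1,0} = 2
G(12) = mex{0,0} = 1
G(13) = mex{2,1} = 0
G(14) = mex{2,1} = 0
G(15) = mex{2,1} = 0
G(16) = mex{1,1} = 0
G(17) = mex{0,0} = 1
G(18) = mex{0,2} = 1
G(19) = mex{0,2} = 1
G(20) = mex{0,2} = 1
G(21) = mex{1,1} = 0
G(22) = mex{1,0} = 2
G(23) = mex{1,0} = 2
G(24) = mex{1,0} = 2
G(25) = mex{0,0} = 1
Stack A: G(25) = 1.
Stack B: G(24) = 2.
Combined Grundy value = 1 ⊕ 2 = 3.
A winning move leaves total XOR = 0, i.e. changes one component's Grundy value g to g ⊕ X where X is the current total.
Stack A: need g' = 1⊕3 = 2. Options: 25−4→G=0, 25−9→G=0. Hits: 0.
Stack B: need g' = 2⊕3 = 1. Options: 24−4→G=1, 24−9→G=0. Hits: 1.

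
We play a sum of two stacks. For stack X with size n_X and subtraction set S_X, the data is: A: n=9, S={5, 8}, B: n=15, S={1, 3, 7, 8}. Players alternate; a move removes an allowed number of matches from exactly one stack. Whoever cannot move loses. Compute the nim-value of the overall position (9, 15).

Stack A, S = {5, 8}:
G(0) = 0
G(1) = mex{} = 0
G(2) = mex{} = 0
G(3) = mex{} = 0
G(4) = mex{} = 0
G(5) = mex{0} = 1
G(6) = mex{0} = 1
G(7) = mex{0} = 1
G(8) = mex{0,0} = 1
G(9) = mex{0,0} = 1
G_A(9) = 1.
Stack B, S = {1, 3, 7, 8}:
n :  0  1  2  3  4  5  6  7  8  9 10 11 12 13 14 15
G :  0  1  0  1  0  1  0  1  2  3  2  3  2  3  2  0
G_B(15) = 0.
Combined Grundy value = 1 ⊕ 0 = 1.

1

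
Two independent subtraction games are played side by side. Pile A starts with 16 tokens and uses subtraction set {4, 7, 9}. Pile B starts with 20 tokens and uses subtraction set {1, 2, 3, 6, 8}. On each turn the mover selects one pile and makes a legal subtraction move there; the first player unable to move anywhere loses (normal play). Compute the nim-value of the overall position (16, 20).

2

Pile A, S = {4, 7, 9}:
G(0) = 0
G(1) = mex{} = 0
G(2) = mex{} = 0
G(3) = mex{} = 0
G(4) = mex{0} = 1
G(5) = mex{0} = 1
G(6) = mex{0} = 1
G(7) = mex{0,0} = 1
G(8) = mex{1,0} = 2
G(9) = mex{1,0,0} = 2
G(10) = mex{1,0,0} = 2
G(11) = mex{1,1,0} = 2
G(12) = mex{2,1,0} = 3
G(13) = mex{2,1,1} = 0
G(14) = mex{2,1,1} = 0
G(15) = mex{2,2,1} = 0
G(16) = mex{3,2,1} = 0
G_A(16) = 0.
Pile B, S = {1, 2, 3, 6, 8}:
n :  0  1  2  3  4  5  6  7  8  9 10 11 12 13 14 15 16 17 18 19 20
G :  0  1  2  3  0  1  2  3  4  0  1  2  3  0  1  2  3  4  0  1  2
G_B(20) = 2.
Combined Grundy value = 0 ⊕ 2 = 2.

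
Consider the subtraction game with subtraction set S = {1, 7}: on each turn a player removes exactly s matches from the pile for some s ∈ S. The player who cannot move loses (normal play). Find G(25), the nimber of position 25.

1

n :  0  1  2  3  4  5  6  7  8  9 10 11 12 13 14 15 16 17 18 19 20 21 22 23 24 25
G :  0  1  0  1  0  1  0  1  0  1  0  1  0  1  0  1  0  1  0  1  0  1  0  1  0  1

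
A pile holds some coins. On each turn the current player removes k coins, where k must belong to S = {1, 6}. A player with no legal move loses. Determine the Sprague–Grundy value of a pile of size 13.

2

G(0) = 0
G(1) = mex{0} = 1
G(2) = mex{1} = 0
G(3) = mex{0} = 1
G(4) = mex{1} = 0
G(5) = mex{0} = 1
G(6) = mex{1,0} = 2
G(7) = mex{2,1} = 0
G(8) = mex{0,0} = 1
G(9) = mex{1,1} = 0
G(10) = mex{0,0} = 1
G(11) = mex{1,1} = 0
G(12) = mex{0,2} = 1
G(13) = mex{1,0} = 2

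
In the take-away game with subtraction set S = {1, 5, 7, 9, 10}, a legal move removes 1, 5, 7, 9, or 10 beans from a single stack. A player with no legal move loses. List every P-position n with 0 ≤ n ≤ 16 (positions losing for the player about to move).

G(0) = 0
G(1) = mex{0} = 1
G(2) = mex{1} = 0
G(3) = mex{0} = 1
G(4) = mex{1} = 0
G(5) = mex{0,0} = 1
G(6) = mex{1,1} = 0
G(7) = mex{0,0,0} = 1
G(8) = mex{1,1,1} = 0
G(9) = mex{0,0,0,0} = 1
G(10) = mex{1,1,1,1,0} = 2
G(11) = mex{2,0,0,0,1} = 3
G(12) = mex{3,1,1,1,0} = 2
G(13) = mex{2,0,0,0,1} = 3
G(14) = mex{3,1,1,1,0} = 2
G(15) = mex{2,2,0,0,1} = 3
G(16) = mex{3,3,1,1,0} = 2
P-positions are exactly the n with G(n) = 0.

0, 2, 4, 6, 8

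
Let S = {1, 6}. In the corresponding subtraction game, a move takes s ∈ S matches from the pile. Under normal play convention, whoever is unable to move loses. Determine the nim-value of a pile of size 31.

G(0) = 0
G(1) = mex{0} = 1
G(2) = mex{1} = 0
G(3) = mex{0} = 1
G(4) = mex{1} = 0
G(5) = mex{0} = 1
G(6) = mex{1,0} = 2
G(7) = mex{2,1} = 0
G(8) = mex{0,0} = 1
G(9) = mex{1,1} = 0
G(10) = mex{0,0} = 1
G(11) = mex{1,1} = 0
G(12) = mex{0,2} = 1
G(13) = mex{1,0} = 2
G(14) = mex{2,1} = 0
G(15) = mex{0,0} = 1
G(16) = mex{1,1} = 0
G(17) = mex{0,0} = 1
G(18) = mex{1,1} = 0
G(19) = mex{0,2} = 1
G(20) = mex{1,0} = 2
G(21) = mex{2,1} = 0
G(22) = mex{0,0} = 1
G(23) = mex{1,1} = 0
G(24) = mex{0,0} = 1
G(25) = mex{1,1} = 0
G(26) = mex{0,2} = 1
G(27) = mex{1,0} = 2
G(28) = mex{2,1} = 0
G(29) = mex{0,0} = 1
G(30) = mex{1,1} = 0
G(31) = mex{0,0} = 1

1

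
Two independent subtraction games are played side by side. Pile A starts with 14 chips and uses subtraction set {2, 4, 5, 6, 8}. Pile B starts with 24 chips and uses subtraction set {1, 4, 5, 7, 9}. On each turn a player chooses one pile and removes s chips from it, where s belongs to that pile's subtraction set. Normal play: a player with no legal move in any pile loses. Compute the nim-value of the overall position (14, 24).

2

Pile A, S = {2, 4, 5, 6, 8}:
n :  0  1  2  3  4  5  6  7  8  9 10 11 12 13 14
G :  0  0  1  1  2  2  3  3  4  4  0  0  1  1  2
G_A(14) = 2.
Pile B, S = {1, 4, 5, 7, 9}:
n :  0  1  2  3  4  5  6  7  8  9 10 11 12 13 14 15 16 17 18 19 20 21 22 23 24
G :  0  1  0  1  2  3  2  3  0  1  0  1  2  3  2  3  0  1  0  1  2  3  2  3  0
G_B(24) = 0.
Combined Grundy value = 2 ⊕ 0 = 2.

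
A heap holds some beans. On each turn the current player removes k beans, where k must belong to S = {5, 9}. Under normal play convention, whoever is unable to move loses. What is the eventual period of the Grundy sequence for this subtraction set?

14

G(0) = 0
G(1) = mex{} = 0
G(2) = mex{} = 0
G(3) = mex{} = 0
G(4) = mex{} = 0
G(5) = mex{0} = 1
G(6) = mex{0} = 1
G(7) = mex{0} = 1
G(8) = mex{0} = 1
G(9) = mex{0,0} = 1
G(10) = mex{1,0} = 2
G(11) = mex{1,0} = 2
G(12) = mex{1,0} = 2
G(13) = mex{1,0} = 2
G(14) = mex{1,1} = 0
G(15) = mex{2,1} = 0
G(16) = mex{2,1} = 0
G(17) = mex{2,1} = 0
G(18) = mex{2,1} = 0
G(19) = mex{0,2} = 1
G(20) = mex{0,2} = 1
G(21) = mex{0,2} = 1
G(22) = mex{0,2} = 1
G(23) = mex{0,0} = 1
G(24) = mex{1,0} = 2
G(25) = mex{1,0} = 2
G(26) = mex{1,0} = 2
G(27) = mex{1,0} = 2
G(28) = mex{1,1} = 0
G(29) = mex{2,1} = 0
G(n+14) = G(n) holds for n = 0,…,8 (a full window of length max(S) = 9), so the sequence is purely periodic with period 14.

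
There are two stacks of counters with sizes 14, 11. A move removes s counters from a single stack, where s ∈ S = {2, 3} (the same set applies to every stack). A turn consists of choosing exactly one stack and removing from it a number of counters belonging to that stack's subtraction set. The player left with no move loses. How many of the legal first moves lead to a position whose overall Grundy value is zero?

2

All stacks use S = {2, 3}:
G(0) = 0
G(1) = mex{} = 0
G(2) = mex{0} = 1
G(3) = mex{0,0} = 1
G(4) = mex{1,0} = 2
G(5) = mex{1,1} = 0
G(6) = mex{2,1} = 0
G(7) = mex{0,2} = 1
G(8) = mex{0,0} = 1
G(9) = mex{1,0} = 2
G(10) = mex{1,1} = 0
G(11) = mex{2,1} = 0
G(12) = mex{0,2} = 1
G(13) = mex{0,0} = 1
G(14) = mex{1,0} = 2
Stack A: G(14) = 2.
Stack B: G(11) = 0.
Combined Grundy value = 2 ⊕ 0 = 2.
A winning move leaves total XOR = 0, i.e. changes one component's Grundy value g to g ⊕ X where X is the current total.
Stack A: need g' = 2⊕2 = 0. Options: 14−2→G=1, 14−3→G=0. Hits: 1.
Stack B: need g' = 0⊕2 = 2. Options: 11−2→G=2, 11−3→G=1. Hits: 1.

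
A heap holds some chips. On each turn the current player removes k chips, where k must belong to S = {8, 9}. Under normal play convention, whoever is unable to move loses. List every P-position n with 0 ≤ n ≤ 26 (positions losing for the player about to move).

G(0) = 0
G(1) = mex{} = 0
G(2) = mex{} = 0
G(3) = mex{} = 0
G(4) = mex{} = 0
G(5) = mex{} = 0
G(6) = mex{} = 0
G(7) = mex{} = 0
G(8) = mex{0} = 1
G(9) = mex{0,0} = 1
G(10) = mex{0,0} = 1
G(11) = mex{0,0} = 1
G(12) = mex{0,0} = 1
G(13) = mex{0,0} = 1
G(14) = mex{0,0} = 1
G(15) = mex{0,0} = 1
G(16) = mex{1,0} = 2
G(17) = mex{1,1} = 0
G(18) = mex{1,1} = 0
G(19) = mex{1,1} = 0
G(20) = mex{1,1} = 0
G(21) = mex{1,1} = 0
G(22) = mex{1,1} = 0
G(23) = mex{1,1} = 0
G(24) = mex{2,1} = 0
G(25) = mex{0,2} = 1
G(26) = mex{0,0} = 1
P-positions are exactly the n with G(n) = 0.

0, 1, 2, 3, 4, 5, 6, 7, 17, 18, 19, 20, 21, 22, 23, 24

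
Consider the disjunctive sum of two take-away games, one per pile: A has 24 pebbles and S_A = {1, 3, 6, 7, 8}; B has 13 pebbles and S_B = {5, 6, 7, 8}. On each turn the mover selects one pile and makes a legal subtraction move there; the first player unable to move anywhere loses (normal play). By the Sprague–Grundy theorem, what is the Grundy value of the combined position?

3

Pile A, S = {1, 3, 6, 7, 8}:
n :  0  1  2  3  4  5  6  7  8  9 10 11 12 13 14 15 16 17 18 19 20 21 22 23 24
G :  0  1  0  1  0  1  2  3  2  3  2  3  4  0  1  0  1  0  1  2  3  2  3  2  3
G_A(24) = 3.
Pile B, S = {5, 6, 7, 8}:
G(0) = 0
G(1) = mex{} = 0
G(2) = mex{} = 0
G(3) = mex{} = 0
G(4) = mex{} = 0
G(5) = mex{0} = 1
G(6) = mex{0,0} = 1
G(7) = mex{0,0,0} = 1
G(8) = mex{0,0,0,0} = 1
G(9) = mex{0,0,0,0} = 1
G(10) = mex{1,0,0,0} = 2
G(11) = mex{1,1,0,0} = 2
G(12) = mex{1,1,1,0} = 2
G(13) = mex{1,1,1,1} = 0
G_B(13) = 0.
Combined Grundy value = 3 ⊕ 0 = 3.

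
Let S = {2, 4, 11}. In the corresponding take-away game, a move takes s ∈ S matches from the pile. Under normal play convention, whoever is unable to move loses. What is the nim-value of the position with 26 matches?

0

n :  0  1  2  3  4  5  6  7  8  9 10 11 12 13 14 15 16 17 18 19 20 21 22 23 24 25 26
G :  0  0  1  1  2  2  0  0  1  1  2  2  3  0  0  1  1  2  2  0  0  1  1  2  2  3  0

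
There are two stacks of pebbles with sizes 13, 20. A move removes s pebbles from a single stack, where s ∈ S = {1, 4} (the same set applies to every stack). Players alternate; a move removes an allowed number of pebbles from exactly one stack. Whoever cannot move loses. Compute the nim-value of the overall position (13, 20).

1

All stacks use S = {1, 4}:
G(0) = 0
G(1) = mex{0} = 1
G(2) = mex{1} = 0
G(3) = mex{0} = 1
G(4) = mex{1,0} = 2
G(5) = mex{2,1} = 0
G(6) = mex{0,0} = 1
G(7) = mex{1,1} = 0
G(8) = mex{0,2} = 1
G(9) = mex{1,0} = 2
G(10) = mex{2,1} = 0
G(11) = mex{0,0} = 1
G(12) = mex{1,1} = 0
G(13) = mex{0,2} = 1
G(14) = mex{1,0} = 2
G(15) = mex{2,1} = 0
G(16) = mex{0,0} = 1
G(17) = mex{1,1} = 0
G(18) = mex{0,2} = 1
G(19) = mex{1,0} = 2
G(20) = mex{2,1} = 0
Stack A: G(13) = 1.
Stack B: G(20) = 0.
Combined Grundy value = 1 ⊕ 0 = 1.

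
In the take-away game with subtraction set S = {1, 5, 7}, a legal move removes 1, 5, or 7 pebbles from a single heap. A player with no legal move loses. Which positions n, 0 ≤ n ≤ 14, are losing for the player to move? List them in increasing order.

0, 2, 4, 6, 8, 10, 12, 14

n :  0  1  2  3  4  5  6  7  8  9 10 11 12 13 14
G :  0  1  0  1  0  1  0  1  0  1  0  1  0  1  0
P-positions are exactly the n with G(n) = 0.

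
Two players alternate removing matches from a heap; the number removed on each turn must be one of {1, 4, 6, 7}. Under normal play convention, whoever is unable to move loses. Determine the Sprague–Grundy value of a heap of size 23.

G(0) = 0
G(1) = mex{0} = 1
G(2) = mex{1} = 0
G(3) = mex{0} = 1
G(4) = mex{1,0} = 2
G(5) = mex{2,1} = 0
G(6) = mex{0,0,0} = 1
G(7) = mex{1,1,1,0} = 2
G(8) = mex{2,2,0,1} = 3
G(9) = mex{3,0,1,0} = 2
G(10) = mex{2,1,2,1} = 0
G(11) = mex{0,2,0,2} = 1
G(12) = mex{1,3,1,0} = 2
G(13) = mex{2,2,2,1} = 0
G(14) = mex{0,0,3,2} = 1
G(15) = mex{1,1,2,3} = 0
G(16) = mex{0,2,0,2} = 1
G(17) = mex{1,0,1,0} = 2
G(18) = mex{2,1,2,1} = 0
G(19) = mex{0,0,0,2} = 1
G(20) = mex{1,1,1,0} = 2
G(21) = mex{2,2,0,1} = 3
G(22) = mex{3,0,1,0} = 2
G(23) = mex{2,1,2,1} = 0

0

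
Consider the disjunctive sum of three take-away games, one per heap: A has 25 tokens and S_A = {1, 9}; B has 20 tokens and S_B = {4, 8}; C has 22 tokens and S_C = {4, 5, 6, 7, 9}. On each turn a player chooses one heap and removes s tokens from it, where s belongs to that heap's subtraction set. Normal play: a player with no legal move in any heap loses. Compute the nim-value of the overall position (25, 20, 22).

1

Heap A, S = {1, 9}:
n :  0  1  2  3  4  5  6  7  8  9 10 11 12 13 14 15 16 17 18 19 20 21 22 23 24 25
G :  0  1  0  1  0  1  0  1  0  1  0  1  0  1  0  1  0  1  0  1  0  1  0  1  0  1
G_A(25) = 1.
Heap B, S = {4, 8}:
n :  0  1  2  3  4  5  6  7  8  9 10 11 12 13 14 15 16 17 18 19 20
G :  0  0  0  0  1  1  1  1  2  2  2  2  0  0  0  0  1  1  1  1  2
G_B(20) = 2.
Heap C, S = {4, 5, 6, 7, 9}:
G(0) = 0
G(1) = mex{} = 0
G(2) = mex{} = 0
G(3) = mex{} = 0
G(4) = mex{0} = 1
G(5) = mex{0,0} = 1
G(6) = mex{0,0,0} = 1
G(7) = mex{0,0,0,0} = 1
G(8) = mex{1,0,0,0} = 2
G(9) = mex{1,1,0,0,0} = 2
G(10) = mex{1,1,1,0,0} = 2
G(11) = mex{1,1,1,1,0} = 2
G(12) = mex{2,1,1,1,0} = 3
G(13) = mex{2,2,1,1,1} = 0
G(14) = mex{2,2,2,1,1} = 0
G(15) = mex{2,2,2,2,1} = 0
G(16) = mex{3,2,2,2,1} = 0
G(17) = mex{0,3,2,2,2} = 1
G(18) = mex{0,0,3,2,2} = 1
G(19) = mex{0,0,0,3,2} = 1
G(20) = mex{0,0,0,0,2} = 1
G(21) = mex{1,0,0,0,3} = 2
G(22) = mex{1,1,0,0,0} = 2
G_C(22) = 2.
Combined Grundy value = 1 ⊕ 2 ⊕ 2 = 1.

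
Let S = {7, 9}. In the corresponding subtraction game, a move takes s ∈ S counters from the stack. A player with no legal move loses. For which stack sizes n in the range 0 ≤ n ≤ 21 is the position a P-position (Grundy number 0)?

0, 1, 2, 3, 4, 5, 6, 16, 17, 18, 19, 20, 21

G(0) = 0
G(1) = mex{} = 0
G(2) = mex{} = 0
G(3) = mex{} = 0
G(4) = mex{} = 0
G(5) = mex{} = 0
G(6) = mex{} = 0
G(7) = mex{0} = 1
G(8) = mex{0} = 1
G(9) = mex{0,0} = 1
G(10) = mex{0,0} = 1
G(11) = mex{0,0} = 1
G(12) = mex{0,0} = 1
G(13) = mex{0,0} = 1
G(14) = mex{1,0} = 2
G(15) = mex{1,0} = 2
G(16) = mex{1,1} = 0
G(17) = mex{1,1} = 0
G(18) = mex{1,1} = 0
G(19) = mex{1,1} = 0
G(20) = mex{1,1} = 0
G(21) = mex{2,1} = 0
P-positions are exactly the n with G(n) = 0.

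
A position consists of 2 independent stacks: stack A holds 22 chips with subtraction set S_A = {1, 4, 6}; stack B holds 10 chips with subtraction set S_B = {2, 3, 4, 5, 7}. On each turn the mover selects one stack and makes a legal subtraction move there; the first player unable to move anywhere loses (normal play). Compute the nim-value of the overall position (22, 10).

Stack A, S = {1, 4, 6}:
n :  0  1  2  3  4  5  6  7  8  9 10 11 12 13 14 15 16 17 18 19 20 21 22
G :  0  1  0  1  2  0  1  0  1  2  0  1  0  1  2  0  1  0  1  2  0  1  0
G_A(22) = 0.
Stack B, S = {2, 3, 4, 5, 7}:
G(0) = 0
G(1) = mex{} = 0
G(2) = mex{0} = 1
G(3) = mex{0,0} = 1
G(4) = mex{1,0,0} = 2
G(5) = mex{1,1,0,0} = 2
G(6) = mex{2,1,1,0} = 3
G(7) = mex{2,2,1,1,0} = 3
G(8) = mex{3,2,2,1,0} = 4
G(9) = mex{3,3,2,2,1} = 0
G(10) = mex{4,3,3,2,1} = 0
G_B(10) = 0.
Combined Grundy value = 0 ⊕ 0 = 0.

0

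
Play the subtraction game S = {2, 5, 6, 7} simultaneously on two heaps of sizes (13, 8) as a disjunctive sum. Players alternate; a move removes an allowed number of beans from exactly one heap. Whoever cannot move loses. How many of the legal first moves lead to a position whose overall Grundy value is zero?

All heaps use S = {2, 5, 6, 7}:
G(0) = 0
G(1) = mex{} = 0
G(2) = mex{0} = 1
G(3) = mex{0} = 1
G(4) = mex{1} = 0
G(5) = mex{1,0} = 2
G(6) = mex{0,0,0} = 1
G(7) = mex{2,1,0,0} = 3
G(8) = mex{1,1,1,0} = 2
G(9) = mex{3,0,1,1} = 2
G(10) = mex{2,2,0,1} = 3
G(11) = mex{2,1,2,0} = 3
G(12) = mex{3,3,1,2} = 0
G(13) = mex{3,2,3,1} = 0
Heap A: G(13) = 0.
Heap B: G(8) = 2.
Combined Grundy value = 0 ⊕ 2 = 2.
A winning move leaves total XOR = 0, i.e. changes one component's Grundy value g to g ⊕ X where X is the current total.
Heap A: need g' = 0⊕2 = 2. Options: 13−2→G=3, 13−5→G=2, 13−6→G=3, 13−7→G=1. Hits: 1.
Heap B: need g' = 2⊕2 = 0. Options: 8−2→G=1, 8−5→G=1, 8−6→G=1, 8−7→G=0. Hits: 1.

2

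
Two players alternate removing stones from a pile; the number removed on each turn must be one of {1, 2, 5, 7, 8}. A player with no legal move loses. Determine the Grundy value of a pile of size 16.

1

n :  0  1  2  3  4  5  6  7  8  9 10 11 12 13 14 15 16
G :  0  1  2  0  1  2  0  1  2  0  1  2  0  1  2  0  1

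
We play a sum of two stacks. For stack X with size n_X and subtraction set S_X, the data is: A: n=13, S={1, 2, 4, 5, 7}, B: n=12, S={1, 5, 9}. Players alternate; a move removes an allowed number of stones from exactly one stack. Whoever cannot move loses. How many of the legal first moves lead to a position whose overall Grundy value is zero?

Stack A, S = {1, 2, 4, 5, 7}:
G(0) = 0
G(1) = mex{0} = 1
G(2) = mex{1,0} = 2
G(3) = mex{2,1} = 0
G(4) = mex{0,2,0} = 1
G(5) = mex{1,0,1,0} = 2
G(6) = mex{2,1,2,1} = 0
G(7) = mex{0,2,0,2,0} = 1
G(8) = mex{1,0,1,0,1} = 2
G(9) = mex{2,1,2,1,2} = 0
G(10) = mex{0,2,0,2,0} = 1
G(11) = mex{1,0,1,0,1} = 2
G(12) = mex{2,1,2,1,2} = 0
G(13) = mex{0,2,0,2,0} = 1
G_A(13) = 1.
Stack B, S = {1, 5, 9}:
n :  0  1  2  3  4  5  6  7  8  9 10 11 12
G :  0  1  0  1  0  1  0  1  0  1  0  1  0
G_B(12) = 0.
Combined Grundy value = 1 ⊕ 0 = 1.
A winning move leaves total XOR = 0, i.e. changes one component's Grundy value g to g ⊕ X where X is the current total.
Stack A: need g' = 1⊕1 = 0. Options: 13−1→G=0, 13−2→G=2, 13−4→G=0, 13−5→G=2, 13−7→G=0. Hits: 3.
Stack B: need g' = 0⊕1 = 1. Options: 12−1→G=1, 12−5→G=1, 12−9→G=1. Hits: 3.

6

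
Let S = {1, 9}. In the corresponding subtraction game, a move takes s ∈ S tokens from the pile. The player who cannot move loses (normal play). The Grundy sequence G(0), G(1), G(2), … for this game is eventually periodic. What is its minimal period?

2

n :  0  1  2  3  4  5  6  7  8  9 10 11 12 13 14
G :  0  1  0  1  0  1  0  1  0  1  0  1  0  1  0
G(n+2) = G(n) holds for n = 0,…,8 (a full window of length max(S) = 9), so the sequence is purely periodic with period 2.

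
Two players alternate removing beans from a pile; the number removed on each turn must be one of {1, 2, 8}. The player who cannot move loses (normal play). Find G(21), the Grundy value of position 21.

0

G(0) = 0
G(1) = mex{0} = 1
G(2) = mex{1,0} = 2
G(3) = mex{2,1} = 0
G(4) = mex{0,2} = 1
G(5) = mex{1,0} = 2
G(6) = mex{2,1} = 0
G(7) = mex{0,2} = 1
G(8) = mex{1,0,0} = 2
G(9) = mex{2,1,1} = 0
G(10) = mex{0,2,2} = 1
G(11) = mex{1,0,0} = 2
G(12) = mex{2,1,1} = 0
G(13) = mex{0,2,2} = 1
G(14) = mex{1,0,0} = 2
G(15) = mex{2,1,1} = 0
G(16) = mex{0,2,2} = 1
G(17) = mex{1,0,0} = 2
G(18) = mex{2,1,1} = 0
G(19) = mex{0,2,2} = 1
G(20) = mex{1,0,0} = 2
G(21) = mex{2,1,1} = 0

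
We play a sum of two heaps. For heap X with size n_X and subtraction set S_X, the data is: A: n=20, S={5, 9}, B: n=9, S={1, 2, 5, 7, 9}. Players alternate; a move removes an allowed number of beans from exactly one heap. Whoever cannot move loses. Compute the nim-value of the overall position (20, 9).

Heap A, S = {5, 9}:
G(0) = 0
G(1) = mex{} = 0
G(2) = mex{} = 0
G(3) = mex{} = 0
G(4) = mex{} = 0
G(5) = mex{0} = 1
G(6) = mex{0} = 1
G(7) = mex{0} = 1
G(8) = mex{0} = 1
G(9) = mex{0,0} = 1
G(10) = mex{1,0} = 2
G(11) = mex{1,0} = 2
G(12) = mex{1,0} = 2
G(13) = mex{1,0} = 2
G(14) = mex{1,1} = 0
G(15) = mex{2,1} = 0
G(16) = mex{2,1} = 0
G(17) = mex{2,1} = 0
G(18) = mex{2,1} = 0
G(19) = mex{0,2} = 1
G(20) = mex{0,2} = 1
G_A(20) = 1.
Heap B, S = {1, 2, 5, 7, 9}:
n : 0 1 2 3 4 5 6 7 8 9
G : 0 1 2 0 1 2 0 1 2 3
G_B(9) = 3.
Combined Grundy value = 1 ⊕ 3 = 2.

2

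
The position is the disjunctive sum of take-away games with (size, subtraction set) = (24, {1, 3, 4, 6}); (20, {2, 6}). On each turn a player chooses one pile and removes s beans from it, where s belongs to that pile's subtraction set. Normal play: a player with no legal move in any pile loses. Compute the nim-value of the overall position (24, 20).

Pile A, S = {1, 3, 4, 6}:
n :  0  1  2  3  4  5  6  7  8  9 10 11 12 13 14 15 16 17 18 19 20 21 22 23 24
G :  0  1  0  1  2  3  2  0  1  0  1  2  3  2  0  1  0  1  2  3  2  0  1  0  1
G_A(24) = 1.
Pile B, S = {2, 6}:
G(0) = 0
G(1) = mex{} = 0
G(2) = mex{0} = 1
G(3) = mex{0} = 1
G(4) = mex{1} = 0
G(5) = mex{1} = 0
G(6) = mex{0,0} = 1
G(7) = mex{0,0} = 1
G(8) = mex{1,1} = 0
G(9) = mex{1,1} = 0
G(10) = mex{0,0} = 1
G(11) = mex{0,0} = 1
G(12) = mex{1,1} = 0
G(13) = mex{1,1} = 0
G(14) = mex{0,0} = 1
G(15) = mex{0,0} = 1
G(16) = mex{1,1} = 0
G(17) = mex{1,1} = 0
G(18) = mex{0,0} = 1
G(19) = mex{0,0} = 1
G(20) = mex{1,1} = 0
G_B(20) = 0.
Combined Grundy value = 1 ⊕ 0 = 1.

1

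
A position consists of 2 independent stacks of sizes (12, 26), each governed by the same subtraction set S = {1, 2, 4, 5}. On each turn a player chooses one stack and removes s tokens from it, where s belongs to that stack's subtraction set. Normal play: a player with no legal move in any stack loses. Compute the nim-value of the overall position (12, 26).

2

All stacks use S = {1, 2, 4, 5}:
n :  0  1  2  3  4  5  6  7  8  9 10 11 12 13 14 15 16 17 18 19 20 21 22 23 24 25 26
G :  0  1  2  0  1  2  0  1  2  0  1  2  0  1  2  0  1  2  0  1  2  0  1  2  0  1  2
Stack A: G(12) = 0.
Stack B: G(26) = 2.
Combined Grundy value = 0 ⊕ 2 = 2.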